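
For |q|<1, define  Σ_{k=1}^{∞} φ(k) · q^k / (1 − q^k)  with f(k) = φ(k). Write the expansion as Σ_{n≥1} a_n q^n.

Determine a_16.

d|16:{1,2,4,8,16}  Σφ=1+1+2+4+8=16

a_16 = 16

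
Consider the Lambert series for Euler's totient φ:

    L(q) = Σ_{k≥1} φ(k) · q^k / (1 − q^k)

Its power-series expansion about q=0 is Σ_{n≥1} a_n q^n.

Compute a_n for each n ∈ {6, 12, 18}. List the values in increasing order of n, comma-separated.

d|6:{1,2,3,6}  Σφ=1+1+2+2=6
q^12  k|12↦φ(k): 1:1 2:1 3:2 4:2 6:2 12:4  a_12=12
[q^18] φ(18)=6,φ(9)=6,φ(6)=2,φ(3)=2,φ(2)=1,φ(1)=1 ⇒ 18

6, 12, 18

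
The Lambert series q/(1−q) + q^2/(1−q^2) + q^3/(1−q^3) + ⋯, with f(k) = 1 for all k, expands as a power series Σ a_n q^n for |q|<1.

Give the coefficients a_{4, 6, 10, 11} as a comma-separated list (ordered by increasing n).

d|4:{1,2,4}  Σf=1+1+1=3
d|6:{6,3,2,1}  Σf=1+1+1+1=4
q^10  k|10↦f(k): 1:1 2:1 5:1 10:1  a_10=4
q^11  k|11↦f(k): 11:1 1:1  a_11=2

3, 4, 4, 2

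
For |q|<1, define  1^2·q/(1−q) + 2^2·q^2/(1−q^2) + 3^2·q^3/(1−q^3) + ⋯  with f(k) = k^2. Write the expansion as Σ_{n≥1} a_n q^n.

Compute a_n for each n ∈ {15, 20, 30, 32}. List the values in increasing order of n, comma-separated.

d|15:{15,5,3,1}  Σf=225+25+9+1=260
d|20:{20,10,5,4,2,1}  Σf=400+100+25+16+4+1=546
q^30  k|30↦f(k): 1:1 2:4 3:9 5:25 6:36 10:100 15:225 30:900  a_30=1300
[q^32] f(32)=1024,f(16)=256,f(8)=64,f(4)=16,f(2)=4,f(1)=1 ⇒ 1365

260, 546, 1300, 1365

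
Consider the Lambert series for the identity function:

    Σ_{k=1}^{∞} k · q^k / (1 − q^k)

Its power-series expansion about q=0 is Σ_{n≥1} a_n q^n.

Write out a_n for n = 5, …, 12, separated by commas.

n=5: 5·1 1·5  f→[5+1]=6
q^6  k|6↦f(k): 6:6 3:3 2:2 1:1  a_6=12
[q^7] f(1)=1,f(7)=7 ⇒ 8
d|8:{8,4,2,1}  Σf=8+4+2+1=15
q^9  k|9↦f(k): 9:9 3:3 1:1  a_9=13
[q^10] f(1)=1,f(2)=2,f(5)=5,f(10)=10 ⇒ 18
q^11  k|11↦f(k): 11:11 1:1  a_11=12
d|12:{12,6,4,3,2,1}  Σf=12+6+4+3+2+1=28

6, 12, 8, 15, 13, 18, 12, 28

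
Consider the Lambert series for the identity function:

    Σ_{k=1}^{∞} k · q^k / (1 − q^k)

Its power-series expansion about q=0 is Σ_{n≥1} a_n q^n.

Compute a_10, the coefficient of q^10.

d|10:{1,2,5,10}  Σf=1+2+5+10=18

a_10 = 18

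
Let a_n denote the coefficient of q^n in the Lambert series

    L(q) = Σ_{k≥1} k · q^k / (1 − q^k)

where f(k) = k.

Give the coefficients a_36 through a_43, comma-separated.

[q^36] f(1)=1,f(2)=2,f(3)=3,f(4)=4,f(6)=6,f(9)=9,f(12)=12,f(18)=18,f(36)=36 ⇒ 91
d|37:{1,37}  Σf=1+37=38
q^38  k|38↦f(k): 38:38 19:19 2:2 1:1  a_38=60
d|39:{1,3,13,39}  Σf=1+3+13+39=56
d|40:{40,20,10,8,5,4,2,1}  Σf=40+20+10+8+5+4+2+1=90
q^41  k|41↦f(k): 1:1 41:41  a_41=42
n=42: 42·1 21·2 14·3 7·6 6·7 3·14 2·21 1·42  f→[42+21+14+7+6+3+2+1]=96
[q^43] f(43)=43,f(1)=1 ⇒ 44

91, 38, 60, 56, 90, 42, 96, 44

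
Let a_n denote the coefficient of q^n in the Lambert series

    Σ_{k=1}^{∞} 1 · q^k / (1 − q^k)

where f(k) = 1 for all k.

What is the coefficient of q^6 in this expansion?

[q^6] f(6)=1,f(3)=1,f(2)=1,f(1)=1 ⇒ 4

a_6 = 4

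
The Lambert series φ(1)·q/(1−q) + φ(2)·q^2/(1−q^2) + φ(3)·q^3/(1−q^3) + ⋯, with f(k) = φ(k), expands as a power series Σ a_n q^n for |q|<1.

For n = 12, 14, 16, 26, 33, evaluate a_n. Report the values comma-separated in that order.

q^12  k|12↦φ(k): 1:1 2:1 3:2 4:2 6:2 12:4  a_12=12
d|14:{1,2,7,14}  Σφ=1+1+6+6=14
d|16:{16,8,4,2,1}  Σφ=8+4+2+1+1=16
q^26  k|26↦φ(k): 1:1 2:1 13:12 26:12  a_26=26
q^33  k|33↦φ(k): 33:20 11:10 3:2 1:1  a_33=33

12, 14, 16, 26, 33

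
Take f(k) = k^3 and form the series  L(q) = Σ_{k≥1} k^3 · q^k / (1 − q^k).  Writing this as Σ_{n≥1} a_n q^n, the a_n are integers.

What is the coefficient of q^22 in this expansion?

d|22:{22,11,2,1}  Σf=10648+1331+8+1=11988

a_22 = 11988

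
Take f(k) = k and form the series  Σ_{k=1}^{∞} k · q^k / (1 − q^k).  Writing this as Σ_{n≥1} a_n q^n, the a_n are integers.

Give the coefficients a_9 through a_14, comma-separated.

n=9: 1·9 3·3 9·1  f→[1+3+9]=13
n=10: 1·10 2·5 5·2 10·1  f→[1+2+5+10]=18
n=11: 1·11 11·1  f→[1+11]=12
q^12  k|12↦f(k): 1:1 2:2 3:3 4:4 6:6 12:12  a_12=28
[q^13] f(1)=1,f(13)=13 ⇒ 14
n=14: 1·14 2·7 7·2 14·1  f→[1+2+7+14]=24

13, 18, 12, 28, 14, 24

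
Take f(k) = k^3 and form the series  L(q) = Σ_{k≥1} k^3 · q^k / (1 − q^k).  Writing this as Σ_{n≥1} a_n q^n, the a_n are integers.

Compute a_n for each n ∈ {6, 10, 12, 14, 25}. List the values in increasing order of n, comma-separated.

d|6:{1,2,3,6}  Σf=1+8+27+216=252
q^10  k|10↦f(k): 1:1 2:8 5:125 10:1000  a_10=1134
[q^12] f(12)=1728,f(6)=216,f(4)=64,f(3)=27,f(2)=8,f(1)=1 ⇒ 2044
n=14: 14·1 7·2 2·7 1·14  f→[2744+343+8+1]=3096
q^25  k|25↦f(k): 25:15625 5:125 1:1  a_25=15751

252, 1134, 2044, 3096, 15751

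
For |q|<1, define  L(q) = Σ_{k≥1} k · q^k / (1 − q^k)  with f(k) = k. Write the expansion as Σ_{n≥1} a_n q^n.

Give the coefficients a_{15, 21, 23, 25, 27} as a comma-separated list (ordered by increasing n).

d|15:{15,5,3,1}  Σf=15+5+3+1=24
d|21:{1,3,7,21}  Σf=1+3+7+21=32
n=23: 1·23 23·1  f→[1+23]=24
q^25  k|25↦f(k): 1:1 5:5 25:25  a_25=31
n=27: 1·27 3·9 9·3 27·1  f→[1+3+9+27]=40

24, 32, 24, 31, 40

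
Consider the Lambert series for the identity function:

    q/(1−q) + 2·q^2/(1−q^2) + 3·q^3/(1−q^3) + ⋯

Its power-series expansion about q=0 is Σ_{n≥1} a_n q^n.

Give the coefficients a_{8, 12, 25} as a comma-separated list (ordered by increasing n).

[q^8] f(8)=8,f(4)=4,f(2)=2,f(1)=1 ⇒ 15
q^12  k|12↦f(k): 12:12 6:6 4:4 3:3 2:2 1:1  a_12=28
[q^25] f(25)=25,f(5)=5,f(1)=1 ⇒ 31

15, 28, 31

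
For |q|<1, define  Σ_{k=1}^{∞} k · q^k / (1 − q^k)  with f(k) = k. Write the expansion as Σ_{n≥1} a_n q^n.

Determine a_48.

a_48 = 124

n=48: 48·1 24·2 16·3 12·4 8·6 6·8 4·12 3·16 2·24 1·48  f→[48+24+16+12+8+6+4+3+2+1]=124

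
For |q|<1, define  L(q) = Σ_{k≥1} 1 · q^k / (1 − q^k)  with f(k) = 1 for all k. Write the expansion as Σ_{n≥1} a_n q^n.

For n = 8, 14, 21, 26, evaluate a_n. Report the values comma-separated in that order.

4, 4, 4, 4

d|8:{8,4,2,1}  Σf=1+1+1+1=4
n=14: 1·14 2·7 7·2 14·1  f→[1+1+1+1]=4
n=21: 21·1 7·3 3·7 1·21  f→[1+1+1+1]=4
[q^26] f(26)=1,f(13)=1,f(2)=1,f(1)=1 ⇒ 4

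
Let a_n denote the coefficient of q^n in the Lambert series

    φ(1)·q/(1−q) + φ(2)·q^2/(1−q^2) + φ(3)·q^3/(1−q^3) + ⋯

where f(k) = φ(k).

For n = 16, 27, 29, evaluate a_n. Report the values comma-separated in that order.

[q^16] φ(16)=8,φ(8)=4,φ(4)=2,φ(2)=1,φ(1)=1 ⇒ 16
n=27: 27·1 9·3 3·9 1·27  φ→[18+6+2+1]=27
q^29  k|29↦φ(k): 29:28 1:1  a_29=29

16, 27, 29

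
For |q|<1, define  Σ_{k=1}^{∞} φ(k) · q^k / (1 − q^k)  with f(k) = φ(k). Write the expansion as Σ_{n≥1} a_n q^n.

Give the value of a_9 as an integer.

[q^9] φ(9)=6,φ(3)=2,φ(1)=1 ⇒ 9

a_9 = 9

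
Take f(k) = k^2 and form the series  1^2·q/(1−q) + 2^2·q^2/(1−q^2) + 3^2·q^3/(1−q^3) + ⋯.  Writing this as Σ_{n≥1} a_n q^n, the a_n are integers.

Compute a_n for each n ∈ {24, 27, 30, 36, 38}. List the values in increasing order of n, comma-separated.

850, 820, 1300, 1911, 1810

q^24  k|24↦f(k): 1:1 2:4 3:9 4:16 6:36 8:64 12:144 24:576  a_24=850
[q^27] f(1)=1,f(3)=9,f(9)=81,f(27)=729 ⇒ 820
[q^30] f(1)=1,f(2)=4,f(3)=9,f(5)=25,f(6)=36,f(10)=100,f(15)=225,f(30)=900 ⇒ 1300
[q^36] f(1)=1,f(2)=4,f(3)=9,f(4)=16,f(6)=36,f(9)=81,f(12)=144,f(18)=324,f(36)=1296 ⇒ 1911
d|38:{38,19,2,1}  Σf=1444+361+4+1=1810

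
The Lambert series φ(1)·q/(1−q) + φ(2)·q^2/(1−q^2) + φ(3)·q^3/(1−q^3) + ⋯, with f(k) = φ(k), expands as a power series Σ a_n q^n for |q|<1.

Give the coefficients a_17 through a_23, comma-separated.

d|17:{17,1}  Σφ=16+1=17
d|18:{1,2,3,6,9,18}  Σφ=1+1+2+2+6+6=18
q^19  k|19↦φ(k): 1:1 19:18  a_19=19
[q^20] φ(20)=8,φ(10)=4,φ(5)=4,φ(4)=2,φ(2)=1,φ(1)=1 ⇒ 20
d|21:{1,3,7,21}  Σφ=1+2+6+12=21
q^22  k|22↦φ(k): 1:1 2:1 11:10 22:10  a_22=22
n=23: 23·1 1·23  φ→[22+1]=23

17, 18, 19, 20, 21, 22, 23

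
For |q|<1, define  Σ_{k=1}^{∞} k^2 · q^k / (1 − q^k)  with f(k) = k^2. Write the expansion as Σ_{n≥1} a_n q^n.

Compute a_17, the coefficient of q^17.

q^17  k|17↦f(k): 17:289 1:1  a_17=290

a_17 = 290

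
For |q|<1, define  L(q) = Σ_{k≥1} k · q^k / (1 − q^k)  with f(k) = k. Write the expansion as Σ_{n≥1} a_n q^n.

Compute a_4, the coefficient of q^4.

a_4 = 7

n=4: 4·1 2·2 1·4  f→[4+2+1]=7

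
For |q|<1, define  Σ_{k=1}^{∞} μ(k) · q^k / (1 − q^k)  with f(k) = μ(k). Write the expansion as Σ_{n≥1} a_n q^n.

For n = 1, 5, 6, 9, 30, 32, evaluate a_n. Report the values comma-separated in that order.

d|1:{1}  Σμ=1=1
q^5  k|5↦μ(k): 5:-1 1:1  a_5=0
q^6  k|6↦μ(k): 1:1 2:-1 3:-1 6:1  a_6=0
q^9  k|9↦μ(k): 9:0 3:-1 1:1  a_9=0
[q^30] μ(30)=-1,μ(15)=1,μ(10)=1,μ(6)=1,μ(5)=-1,μ(3)=-1,μ(2)=-1,μ(1)=1 ⇒ 0
n=32: 32·1 16·2 8·4 4·8 2·16 1·32  μ→[0+0+0+0+(-1)+1]=0

1, 0, 0, 0, 0, 0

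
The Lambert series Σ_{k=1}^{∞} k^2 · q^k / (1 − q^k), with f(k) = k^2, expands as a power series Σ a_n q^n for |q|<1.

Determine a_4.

q^4  k|4↦f(k): 4:16 2:4 1:1  a_4=21

a_4 = 21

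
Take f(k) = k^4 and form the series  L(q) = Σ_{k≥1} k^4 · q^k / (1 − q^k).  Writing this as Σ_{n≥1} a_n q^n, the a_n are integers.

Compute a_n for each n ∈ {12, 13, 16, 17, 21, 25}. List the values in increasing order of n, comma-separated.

n=12: 12·1 6·2 4·3 3·4 2·6 1·12  f→[20736+1296+256+81+16+1]=22386
[q^13] f(13)=28561,f(1)=1 ⇒ 28562
[q^16] f(1)=1,f(2)=16,f(4)=256,f(8)=4096,f(16)=65536 ⇒ 69905
q^17  k|17↦f(k): 1:1 17:83521  a_17=83522
[q^21] f(21)=194481,f(7)=2401,f(3)=81,f(1)=1 ⇒ 196964
n=25: 1·25 5·5 25·1  f→[1+625+390625]=391251

22386, 28562, 69905, 83522, 196964, 391251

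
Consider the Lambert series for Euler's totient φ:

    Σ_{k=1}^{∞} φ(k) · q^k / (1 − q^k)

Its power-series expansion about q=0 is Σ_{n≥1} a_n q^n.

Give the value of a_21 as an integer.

d|21:{1,3,7,21}  Σφ=1+2+6+12=21

a_21 = 21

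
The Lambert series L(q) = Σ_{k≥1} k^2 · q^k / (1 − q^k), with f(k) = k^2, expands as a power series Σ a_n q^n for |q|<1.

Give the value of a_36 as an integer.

[q^36] f(36)=1296,f(18)=324,f(12)=144,f(9)=81,f(6)=36,f(4)=16,f(3)=9,f(2)=4,f(1)=1 ⇒ 1911

a_36 = 1911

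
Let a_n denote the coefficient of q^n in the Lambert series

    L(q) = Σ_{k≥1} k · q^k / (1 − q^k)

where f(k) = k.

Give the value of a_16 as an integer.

d|16:{1,2,4,8,16}  Σf=1+2+4+8+16=31

a_16 = 31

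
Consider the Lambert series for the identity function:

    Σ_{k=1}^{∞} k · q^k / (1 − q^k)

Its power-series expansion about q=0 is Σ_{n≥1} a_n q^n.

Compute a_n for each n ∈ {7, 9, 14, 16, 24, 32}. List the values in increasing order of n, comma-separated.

q^7  k|7↦f(k): 1:1 7:7  a_7=8
[q^9] f(1)=1,f(3)=3,f(9)=9 ⇒ 13
d|14:{14,7,2,1}  Σf=14+7+2+1=24
[q^16] f(16)=16,f(8)=8,f(4)=4,f(2)=2,f(1)=1 ⇒ 31
n=24: 1·24 2·12 3·8 4·6 6·4 8·3 12·2 24·1  f→[1+2+3+4+6+8+12+24]=60
d|32:{1,2,4,8,16,32}  Σf=1+2+4+8+16+32=63

8, 13, 24, 31, 60, 63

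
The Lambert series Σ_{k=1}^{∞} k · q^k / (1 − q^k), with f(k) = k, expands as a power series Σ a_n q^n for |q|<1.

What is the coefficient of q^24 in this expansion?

d|24:{1,2,3,4,6,8,12,24}  Σf=1+2+3+4+6+8+12+24=60

a_24 = 60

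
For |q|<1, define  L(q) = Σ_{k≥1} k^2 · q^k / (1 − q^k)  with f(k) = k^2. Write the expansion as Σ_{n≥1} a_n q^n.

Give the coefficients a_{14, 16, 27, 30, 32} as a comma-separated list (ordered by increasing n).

q^14  k|14↦f(k): 14:196 7:49 2:4 1:1  a_14=250
d|16:{1,2,4,8,16}  Σf=1+4+16+64+256=341
[q^27] f(1)=1,f(3)=9,f(9)=81,f(27)=729 ⇒ 820
[q^30] f(1)=1,f(2)=4,f(3)=9,f(5)=25,f(6)=36,f(10)=100,f(15)=225,f(30)=900 ⇒ 1300
[q^32] f(32)=1024,f(16)=256,f(8)=64,f(4)=16,f(2)=4,f(1)=1 ⇒ 1365

250, 341, 820, 1300, 1365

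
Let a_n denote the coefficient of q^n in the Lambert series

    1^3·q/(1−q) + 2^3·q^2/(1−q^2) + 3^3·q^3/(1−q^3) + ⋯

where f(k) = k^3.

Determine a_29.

a_29 = 24390

q^29  k|29↦f(k): 1:1 29:24389  a_29=24390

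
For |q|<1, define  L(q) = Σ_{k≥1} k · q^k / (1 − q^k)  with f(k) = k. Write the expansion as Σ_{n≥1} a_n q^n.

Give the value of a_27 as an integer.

a_27 = 40

q^27  k|27↦f(k): 27:27 9:9 3:3 1:1  a_27=40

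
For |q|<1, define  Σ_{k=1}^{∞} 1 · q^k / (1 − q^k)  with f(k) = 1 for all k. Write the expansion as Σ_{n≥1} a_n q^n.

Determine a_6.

a_6 = 4

q^6  k|6↦f(k): 6:1 3:1 2:1 1:1  a_6=4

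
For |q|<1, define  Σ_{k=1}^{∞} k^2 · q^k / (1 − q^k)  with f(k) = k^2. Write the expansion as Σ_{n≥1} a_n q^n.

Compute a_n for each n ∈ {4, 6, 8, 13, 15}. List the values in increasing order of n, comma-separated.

21, 50, 85, 170, 260

[q^4] f(4)=16,f(2)=4,f(1)=1 ⇒ 21
n=6: 6·1 3·2 2·3 1·6  f→[36+9+4+1]=50
n=8: 8·1 4·2 2·4 1·8  f→[64+16+4+1]=85
[q^13] f(1)=1,f(13)=169 ⇒ 170
n=15: 15·1 5·3 3·5 1·15  f→[225+25+9+1]=260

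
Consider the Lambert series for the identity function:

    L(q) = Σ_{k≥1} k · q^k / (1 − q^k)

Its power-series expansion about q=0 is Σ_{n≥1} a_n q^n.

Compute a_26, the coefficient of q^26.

a_26 = 42

d|26:{1,2,13,26}  Σf=1+2+13+26=42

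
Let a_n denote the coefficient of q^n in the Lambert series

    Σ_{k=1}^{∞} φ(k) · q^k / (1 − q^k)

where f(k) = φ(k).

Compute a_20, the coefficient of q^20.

[q^20] φ(20)=8,φ(10)=4,φ(5)=4,φ(4)=2,φ(2)=1,φ(1)=1 ⇒ 20

a_20 = 20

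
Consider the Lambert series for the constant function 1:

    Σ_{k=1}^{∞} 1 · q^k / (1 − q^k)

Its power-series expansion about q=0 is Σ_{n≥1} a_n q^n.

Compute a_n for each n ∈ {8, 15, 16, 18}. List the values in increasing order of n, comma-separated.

q^8  k|8↦f(k): 8:1 4:1 2:1 1:1  a_8=4
q^15  k|15↦f(k): 15:1 5:1 3:1 1:1  a_15=4
n=16: 16·1 8·2 4·4 2·8 1·16  f→[1+1+1+1+1]=5
d|18:{18,9,6,3,2,1}  Σf=1+1+1+1+1+1=6

4, 4, 5, 6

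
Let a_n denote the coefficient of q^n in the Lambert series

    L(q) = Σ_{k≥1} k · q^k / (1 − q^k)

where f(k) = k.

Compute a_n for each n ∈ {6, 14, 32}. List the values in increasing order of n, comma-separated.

q^6  k|6↦f(k): 1:1 2:2 3:3 6:6  a_6=12
d|14:{14,7,2,1}  Σf=14+7+2+1=24
[q^32] f(1)=1,f(2)=2,f(4)=4,f(8)=8,f(16)=16,f(32)=32 ⇒ 63

12, 24, 63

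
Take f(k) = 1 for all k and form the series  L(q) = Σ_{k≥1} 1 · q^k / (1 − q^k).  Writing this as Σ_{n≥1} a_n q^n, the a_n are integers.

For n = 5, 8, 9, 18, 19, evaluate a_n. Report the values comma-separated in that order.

2, 4, 3, 6, 2

n=5: 1·5 5·1  f→[1+1]=2
d|8:{1,2,4,8}  Σf=1+1+1+1=4
d|9:{1,3,9}  Σf=1+1+1=3
n=18: 1·18 2·9 3·6 6·3 9·2 18·1  f→[1+1+1+1+1+1]=6
n=19: 19·1 1·19  f→[1+1]=2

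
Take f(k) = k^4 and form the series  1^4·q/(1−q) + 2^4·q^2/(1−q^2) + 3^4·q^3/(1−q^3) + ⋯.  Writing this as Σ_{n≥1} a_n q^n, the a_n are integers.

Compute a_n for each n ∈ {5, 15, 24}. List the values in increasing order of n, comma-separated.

626, 51332, 358258

d|5:{1,5}  Σf=1+625=626
[q^15] f(1)=1,f(3)=81,f(5)=625,f(15)=50625 ⇒ 51332
q^24  k|24↦f(k): 1:1 2:16 3:81 4:256 6:1296 8:4096 12:20736 24:331776  a_24=358258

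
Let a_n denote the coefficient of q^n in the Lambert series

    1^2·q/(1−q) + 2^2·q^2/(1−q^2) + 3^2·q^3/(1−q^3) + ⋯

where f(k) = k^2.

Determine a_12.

a_12 = 210

n=12: 1·12 2·6 3·4 4·3 6·2 12·1  f→[1+4+9+16+36+144]=210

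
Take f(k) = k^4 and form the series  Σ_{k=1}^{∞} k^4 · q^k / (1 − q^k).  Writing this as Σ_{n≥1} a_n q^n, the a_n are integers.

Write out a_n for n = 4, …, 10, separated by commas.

[q^4] f(4)=256,f(2)=16,f(1)=1 ⇒ 273
n=5: 5·1 1·5  f→[625+1]=626
d|6:{1,2,3,6}  Σf=1+16+81+1296=1394
d|7:{7,1}  Σf=2401+1=2402
n=8: 8·1 4·2 2·4 1·8  f→[4096+256+16+1]=4369
d|9:{1,3,9}  Σf=1+81+6561=6643
q^10  k|10↦f(k): 1:1 2:16 5:625 10:10000  a_10=10642

273, 626, 1394, 2402, 4369, 6643, 10642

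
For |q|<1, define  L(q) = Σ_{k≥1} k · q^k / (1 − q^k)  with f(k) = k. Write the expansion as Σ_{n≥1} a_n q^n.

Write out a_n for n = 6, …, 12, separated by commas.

[q^6] f(6)=6,f(3)=3,f(2)=2,f(1)=1 ⇒ 12
q^7  k|7↦f(k): 7:7 1:1  a_7=8
q^8  k|8↦f(k): 1:1 2:2 4:4 8:8  a_8=15
q^9  k|9↦f(k): 9:9 3:3 1:1  a_9=13
q^10  k|10↦f(k): 10:10 5:5 2:2 1:1  a_10=18
[q^11] f(11)=11,f(1)=1 ⇒ 12
q^12  k|12↦f(k): 12:12 6:6 4:4 3:3 2:2 1:1  a_12=28

12, 8, 15, 13, 18, 12, 28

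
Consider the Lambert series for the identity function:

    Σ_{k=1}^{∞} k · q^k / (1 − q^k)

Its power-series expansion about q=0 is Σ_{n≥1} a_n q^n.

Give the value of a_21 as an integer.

q^21  k|21↦f(k): 1:1 3:3 7:7 21:21  a_21=32

a_21 = 32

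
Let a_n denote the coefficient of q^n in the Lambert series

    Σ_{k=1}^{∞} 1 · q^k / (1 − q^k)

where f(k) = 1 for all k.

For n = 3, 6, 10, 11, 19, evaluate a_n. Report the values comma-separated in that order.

d|3:{3,1}  Σf=1+1=2
q^6  k|6↦f(k): 1:1 2:1 3:1 6:1  a_6=4
q^10  k|10↦f(k): 10:1 5:1 2:1 1:1  a_10=4
q^11  k|11↦f(k): 1:1 11:1  a_11=2
q^19  k|19↦f(k): 19:1 1:1  a_19=2

2, 4, 4, 2, 2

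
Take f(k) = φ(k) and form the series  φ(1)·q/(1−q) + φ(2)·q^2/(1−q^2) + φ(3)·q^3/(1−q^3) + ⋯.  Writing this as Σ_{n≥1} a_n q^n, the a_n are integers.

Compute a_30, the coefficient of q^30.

n=30: 1·30 2·15 3·10 5·6 6·5 10·3 15·2 30·1  φ→[1+1+2+4+2+4+8+8]=30

a_30 = 30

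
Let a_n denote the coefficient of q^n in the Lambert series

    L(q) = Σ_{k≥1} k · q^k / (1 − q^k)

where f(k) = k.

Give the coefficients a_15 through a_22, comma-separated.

24, 31, 18, 39, 20, 42, 32, 36

q^15  k|15↦f(k): 15:15 5:5 3:3 1:1  a_15=24
n=16: 16·1 8·2 4·4 2·8 1·16  f→[16+8+4+2+1]=31
[q^17] f(1)=1,f(17)=17 ⇒ 18
q^18  k|18↦f(k): 18:18 9:9 6:6 3:3 2:2 1:1  a_18=39
d|19:{19,1}  Σf=19+1=20
[q^20] f(1)=1,f(2)=2,f(4)=4,f(5)=5,f(10)=10,f(20)=20 ⇒ 42
q^21  k|21↦f(k): 21:21 7:7 3:3 1:1  a_21=32
[q^22] f(1)=1,f(2)=2,f(11)=11,f(22)=22 ⇒ 36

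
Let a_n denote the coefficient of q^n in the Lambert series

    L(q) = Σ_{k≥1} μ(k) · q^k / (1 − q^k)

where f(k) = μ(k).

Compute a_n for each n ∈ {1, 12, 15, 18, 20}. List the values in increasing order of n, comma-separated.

n=1: 1·1  μ→[1]=1
q^12  k|12↦μ(k): 12:0 6:1 4:0 3:-1 2:-1 1:1  a_12=0
[q^15] μ(15)=1,μ(5)=-1,μ(3)=-1,μ(1)=1 ⇒ 0
n=18: 18·1 9·2 6·3 3·6 2·9 1·18  μ→[0+0+1+(-1)+(-1)+1]=0
d|20:{20,10,5,4,2,1}  Σμ=0+1+(-1)+0+(-1)+1=0

1, 0, 0, 0, 0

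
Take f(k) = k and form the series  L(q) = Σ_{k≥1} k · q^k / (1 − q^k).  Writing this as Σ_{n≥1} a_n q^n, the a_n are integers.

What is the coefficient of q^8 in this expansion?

a_8 = 15

n=8: 1·8 2·4 4·2 8·1  f→[1+2+4+8]=15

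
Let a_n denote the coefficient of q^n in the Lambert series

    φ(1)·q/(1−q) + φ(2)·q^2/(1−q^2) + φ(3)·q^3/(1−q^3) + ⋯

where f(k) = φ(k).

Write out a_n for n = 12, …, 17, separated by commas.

n=12: 12·1 6·2 4·3 3·4 2·6 1·12  φ→[4+2+2+2+1+1]=12
[q^13] φ(13)=12,φ(1)=1 ⇒ 13
n=14: 14·1 7·2 2·7 1·14  φ→[6+6+1+1]=14
[q^15] φ(15)=8,φ(5)=4,φ(3)=2,φ(1)=1 ⇒ 15
[q^16] φ(16)=8,φ(8)=4,φ(4)=2,φ(2)=1,φ(1)=1 ⇒ 16
q^17  k|17↦φ(k): 17:16 1:1  a_17=17

12, 13, 14, 15, 16, 17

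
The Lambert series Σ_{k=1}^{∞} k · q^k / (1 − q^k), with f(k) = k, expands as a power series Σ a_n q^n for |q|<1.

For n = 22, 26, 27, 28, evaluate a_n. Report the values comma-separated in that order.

q^22  k|22↦f(k): 1:1 2:2 11:11 22:22  a_22=36
[q^26] f(1)=1,f(2)=2,f(13)=13,f(26)=26 ⇒ 42
q^27  k|27↦f(k): 27:27 9:9 3:3 1:1  a_27=40
q^28  k|28↦f(k): 1:1 2:2 4:4 7:7 14:14 28:28  a_28=56

36, 42, 40, 56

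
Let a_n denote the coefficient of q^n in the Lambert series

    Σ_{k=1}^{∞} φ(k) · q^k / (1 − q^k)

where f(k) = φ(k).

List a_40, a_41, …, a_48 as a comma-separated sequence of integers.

n=40: 40·1 20·2 10·4 8·5 5·8 4·10 2·20 1·40  φ→[16+8+4+4+4+2+1+1]=40
n=41: 41·1 1·41  φ→[40+1]=41
q^42  k|42↦φ(k): 1:1 2:1 3:2 6:2 7:6 14:6 21:12 42:12  a_42=42
[q^43] φ(43)=42,φ(1)=1 ⇒ 43
[q^44] φ(44)=20,φ(22)=10,φ(11)=10,φ(4)=2,φ(2)=1,φ(1)=1 ⇒ 44
q^45  k|45↦φ(k): 45:24 15:8 9:6 5:4 3:2 1:1  a_45=45
d|46:{46,23,2,1}  Σφ=22+22+1+1=46
[q^47] φ(1)=1,φ(47)=46 ⇒ 47
q^48  k|48↦φ(k): 1:1 2:1 3:2 4:2 6:2 8:4 12:4 16:8 24:8 48:16  a_48=48

40, 41, 42, 43, 44, 45, 46, 47, 48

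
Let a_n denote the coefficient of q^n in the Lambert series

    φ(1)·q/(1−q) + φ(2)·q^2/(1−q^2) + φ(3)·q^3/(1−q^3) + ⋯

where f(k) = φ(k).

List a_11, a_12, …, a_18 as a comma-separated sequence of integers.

d|11:{1,11}  Σφ=1+10=11
[q^12] φ(1)=1,φ(2)=1,φ(3)=2,φ(4)=2,φ(6)=2,φ(12)=4 ⇒ 12
n=13: 13·1 1·13  φ→[12+1]=13
q^14  k|14↦φ(k): 14:6 7:6 2:1 1:1  a_14=14
n=15: 1·15 3·5 5·3 15·1  φ→[1+2+4+8]=15
n=16: 1·16 2·8 4·4 8·2 16·1  φ→[1+1+2+4+8]=16
n=17: 1·17 17·1  φ→[1+16]=17
[q^18] φ(18)=6,φ(9)=6,φ(6)=2,φ(3)=2,φ(2)=1,φ(1)=1 ⇒ 18

11, 12, 13, 14, 15, 16, 17, 18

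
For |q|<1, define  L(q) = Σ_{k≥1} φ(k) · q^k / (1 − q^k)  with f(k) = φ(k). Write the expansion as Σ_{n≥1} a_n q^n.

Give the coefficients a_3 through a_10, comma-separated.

d|3:{1,3}  Σφ=1+2=3
[q^4] φ(1)=1,φ(2)=1,φ(4)=2 ⇒ 4
n=5: 1·5 5·1  φ→[1+4]=5
[q^6] φ(1)=1,φ(2)=1,φ(3)=2,φ(6)=2 ⇒ 6
[q^7] φ(1)=1,φ(7)=6 ⇒ 7
d|8:{1,2,4,8}  Σφ=1+1+2+4=8
q^9  k|9↦φ(k): 1:1 3:2 9:6  a_9=9
[q^10] φ(10)=4,φ(5)=4,φ(2)=1,φ(1)=1 ⇒ 10

3, 4, 5, 6, 7, 8, 9, 10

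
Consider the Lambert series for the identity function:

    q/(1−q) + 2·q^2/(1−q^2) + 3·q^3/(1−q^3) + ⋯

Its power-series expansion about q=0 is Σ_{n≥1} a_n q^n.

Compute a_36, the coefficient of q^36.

a_36 = 91

[q^36] f(1)=1,f(2)=2,f(3)=3,f(4)=4,f(6)=6,f(9)=9,f(12)=12,f(18)=18,f(36)=36 ⇒ 91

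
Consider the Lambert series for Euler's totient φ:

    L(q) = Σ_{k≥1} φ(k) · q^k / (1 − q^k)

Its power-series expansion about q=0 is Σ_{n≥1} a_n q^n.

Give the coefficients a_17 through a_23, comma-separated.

[q^17] φ(17)=16,φ(1)=1 ⇒ 17
d|18:{18,9,6,3,2,1}  Σφ=6+6+2+2+1+1=18
n=19: 19·1 1·19  φ→[18+1]=19
q^20  k|20↦φ(k): 1:1 2:1 4:2 5:4 10:4 20:8  a_20=20
q^21  k|21↦φ(k): 21:12 7:6 3:2 1:1  a_21=21
[q^22] φ(22)=10,φ(11)=10,φ(2)=1,φ(1)=1 ⇒ 22
d|23:{1,23}  Σφ=1+22=23

17, 18, 19, 20, 21, 22, 23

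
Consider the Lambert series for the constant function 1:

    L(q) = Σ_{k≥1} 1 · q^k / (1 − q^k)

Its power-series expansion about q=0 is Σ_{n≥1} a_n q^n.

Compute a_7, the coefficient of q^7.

d|7:{1,7}  Σf=1+1=2

a_7 = 2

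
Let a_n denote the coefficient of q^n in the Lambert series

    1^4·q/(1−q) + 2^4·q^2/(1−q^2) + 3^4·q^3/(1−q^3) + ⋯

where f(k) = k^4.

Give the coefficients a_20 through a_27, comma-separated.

d|20:{1,2,4,5,10,20}  Σf=1+16+256+625+10000+160000=170898
d|21:{21,7,3,1}  Σf=194481+2401+81+1=196964
n=22: 1·22 2·11 11·2 22·1  f→[1+16+14641+234256]=248914
[q^23] f(1)=1,f(23)=279841 ⇒ 279842
n=24: 24·1 12·2 8·3 6·4 4·6 3·8 2·12 1·24  f→[331776+20736+4096+1296+256+81+16+1]=358258
d|25:{1,5,25}  Σf=1+625+390625=391251
d|26:{1,2,13,26}  Σf=1+16+28561+456976=485554
[q^27] f(1)=1,f(3)=81,f(9)=6561,f(27)=531441 ⇒ 538084

170898, 196964, 248914, 279842, 358258, 391251, 485554, 538084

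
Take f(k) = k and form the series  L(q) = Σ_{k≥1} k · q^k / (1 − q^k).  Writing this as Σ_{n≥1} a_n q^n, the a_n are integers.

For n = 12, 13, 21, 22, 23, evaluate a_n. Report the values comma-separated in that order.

28, 14, 32, 36, 24

[q^12] f(1)=1,f(2)=2,f(3)=3,f(4)=4,f(6)=6,f(12)=12 ⇒ 28
n=13: 13·1 1·13  f→[13+1]=14
n=21: 21·1 7·3 3·7 1·21  f→[21+7+3+1]=32
q^22  k|22↦f(k): 22:22 11:11 2:2 1:1  a_22=36
d|23:{23,1}  Σf=23+1=24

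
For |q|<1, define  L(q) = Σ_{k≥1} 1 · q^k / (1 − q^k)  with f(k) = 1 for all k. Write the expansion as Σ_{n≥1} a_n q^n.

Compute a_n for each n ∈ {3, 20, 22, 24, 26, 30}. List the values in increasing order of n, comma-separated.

2, 6, 4, 8, 4, 8

n=3: 3·1 1·3  f→[1+1]=2
n=20: 20·1 10·2 5·4 4·5 2·10 1·20  f→[1+1+1+1+1+1]=6
[q^22] f(1)=1,f(2)=1,f(11)=1,f(22)=1 ⇒ 4
[q^24] f(24)=1,f(12)=1,f(8)=1,f(6)=1,f(4)=1,f(3)=1,f(2)=1,f(1)=1 ⇒ 8
[q^26] f(1)=1,f(2)=1,f(13)=1,f(26)=1 ⇒ 4
d|30:{1,2,3,5,6,10,15,30}  Σf=1+1+1+1+1+1+1+1=8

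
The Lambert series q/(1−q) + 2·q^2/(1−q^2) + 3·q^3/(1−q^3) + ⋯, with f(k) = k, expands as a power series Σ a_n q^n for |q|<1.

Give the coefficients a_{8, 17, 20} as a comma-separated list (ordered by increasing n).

15, 18, 42

n=8: 8·1 4·2 2·4 1·8  f→[8+4+2+1]=15
n=17: 17·1 1·17  f→[17+1]=18
d|20:{1,2,4,5,10,20}  Σf=1+2+4+5+10+20=42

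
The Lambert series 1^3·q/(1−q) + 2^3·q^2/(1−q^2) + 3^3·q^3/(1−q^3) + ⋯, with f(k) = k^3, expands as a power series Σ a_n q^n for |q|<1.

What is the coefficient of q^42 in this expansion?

a_42 = 86688

d|42:{1,2,3,6,7,14,21,42}  Σf=1+8+27+216+343+2744+9261+74088=86688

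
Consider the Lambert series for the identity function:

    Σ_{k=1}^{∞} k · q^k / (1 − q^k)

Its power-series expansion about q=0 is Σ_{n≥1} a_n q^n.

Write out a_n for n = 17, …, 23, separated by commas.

d|17:{17,1}  Σf=17+1=18
d|18:{1,2,3,6,9,18}  Σf=1+2+3+6+9+18=39
n=19: 19·1 1·19  f→[19+1]=20
[q^20] f(1)=1,f(2)=2,f(4)=4,f(5)=5,f(10)=10,f(20)=20 ⇒ 42
[q^21] f(21)=21,f(7)=7,f(3)=3,f(1)=1 ⇒ 32
[q^22] f(1)=1,f(2)=2,f(11)=11,f(22)=22 ⇒ 36
q^23  k|23↦f(k): 23:23 1:1  a_23=24

18, 39, 20, 42, 32, 36, 24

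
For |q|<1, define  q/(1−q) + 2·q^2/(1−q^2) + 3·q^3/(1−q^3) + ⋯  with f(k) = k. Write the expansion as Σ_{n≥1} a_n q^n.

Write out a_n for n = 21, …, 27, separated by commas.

32, 36, 24, 60, 31, 42, 40

q^21  k|21↦f(k): 21:21 7:7 3:3 1:1  a_21=32
[q^22] f(1)=1,f(2)=2,f(11)=11,f(22)=22 ⇒ 36
n=23: 23·1 1·23  f→[23+1]=24
[q^24] f(1)=1,f(2)=2,f(3)=3,f(4)=4,f(6)=6,f(8)=8,f(12)=12,f(24)=24 ⇒ 60
d|25:{25,5,1}  Σf=25+5+1=31
[q^26] f(1)=1,f(2)=2,f(13)=13,f(26)=26 ⇒ 42
q^27  k|27↦f(k): 27:27 9:9 3:3 1:1  a_27=40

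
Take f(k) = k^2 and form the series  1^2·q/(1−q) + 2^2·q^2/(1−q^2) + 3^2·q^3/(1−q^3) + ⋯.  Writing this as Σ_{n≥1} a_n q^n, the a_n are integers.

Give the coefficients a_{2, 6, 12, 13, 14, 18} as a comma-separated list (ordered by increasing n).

d|2:{2,1}  Σf=4+1=5
n=6: 1·6 2·3 3·2 6·1  f→[1+4+9+36]=50
d|12:{1,2,3,4,6,12}  Σf=1+4+9+16+36+144=210
d|13:{13,1}  Σf=169+1=170
[q^14] f(1)=1,f(2)=4,f(7)=49,f(14)=196 ⇒ 250
[q^18] f(1)=1,f(2)=4,f(3)=9,f(6)=36,f(9)=81,f(18)=324 ⇒ 455

5, 50, 210, 170, 250, 455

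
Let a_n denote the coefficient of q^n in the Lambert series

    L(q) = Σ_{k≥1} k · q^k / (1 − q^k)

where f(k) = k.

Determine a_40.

a_40 = 90

n=40: 40·1 20·2 10·4 8·5 5·8 4·10 2·20 1·40  f→[40+20+10+8+5+4+2+1]=90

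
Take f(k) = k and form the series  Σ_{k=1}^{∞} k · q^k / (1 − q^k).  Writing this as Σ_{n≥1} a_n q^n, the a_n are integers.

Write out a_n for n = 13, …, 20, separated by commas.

14, 24, 24, 31, 18, 39, 20, 42

d|13:{1,13}  Σf=1+13=14
q^14  k|14↦f(k): 1:1 2:2 7:7 14:14  a_14=24
[q^15] f(15)=15,f(5)=5,f(3)=3,f(1)=1 ⇒ 24
q^16  k|16↦f(k): 16:16 8:8 4:4 2:2 1:1  a_16=31
q^17  k|17↦f(k): 1:1 17:17  a_17=18
q^18  k|18↦f(k): 18:18 9:9 6:6 3:3 2:2 1:1  a_18=39
[q^19] f(19)=19,f(1)=1 ⇒ 20
n=20: 20·1 10·2 5·4 4·5 2·10 1·20  f→[20+10+5+4+2+1]=42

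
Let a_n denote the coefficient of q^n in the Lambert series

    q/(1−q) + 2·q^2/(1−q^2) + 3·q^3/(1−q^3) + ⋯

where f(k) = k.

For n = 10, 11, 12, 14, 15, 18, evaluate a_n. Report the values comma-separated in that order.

18, 12, 28, 24, 24, 39

q^10  k|10↦f(k): 1:1 2:2 5:5 10:10  a_10=18
d|11:{11,1}  Σf=11+1=12
d|12:{1,2,3,4,6,12}  Σf=1+2+3+4+6+12=28
n=14: 1·14 2·7 7·2 14·1  f→[1+2+7+14]=24
d|15:{15,5,3,1}  Σf=15+5+3+1=24
[q^18] f(1)=1,f(2)=2,f(3)=3,f(6)=6,f(9)=9,f(18)=18 ⇒ 39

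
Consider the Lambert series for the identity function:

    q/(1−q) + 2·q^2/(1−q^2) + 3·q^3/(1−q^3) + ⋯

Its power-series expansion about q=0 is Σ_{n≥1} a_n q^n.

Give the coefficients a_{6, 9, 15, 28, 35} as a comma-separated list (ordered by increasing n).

d|6:{1,2,3,6}  Σf=1+2+3+6=12
[q^9] f(9)=9,f(3)=3,f(1)=1 ⇒ 13
n=15: 1·15 3·5 5·3 15·1  f→[1+3+5+15]=24
d|28:{1,2,4,7,14,28}  Σf=1+2+4+7+14+28=56
q^35  k|35↦f(k): 35:35 7:7 5:5 1:1  a_35=48

12, 13, 24, 56, 48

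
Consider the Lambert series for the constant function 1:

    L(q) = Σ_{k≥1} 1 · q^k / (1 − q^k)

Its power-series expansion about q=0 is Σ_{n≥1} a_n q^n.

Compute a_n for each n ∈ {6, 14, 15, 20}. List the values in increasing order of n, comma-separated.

4, 4, 4, 6

n=6: 6·1 3·2 2·3 1·6  f→[1+1+1+1]=4
d|14:{14,7,2,1}  Σf=1+1+1+1=4
n=15: 15·1 5·3 3·5 1·15  f→[1+1+1+1]=4
q^20  k|20↦f(k): 20:1 10:1 5:1 4:1 2:1 1:1  a_20=6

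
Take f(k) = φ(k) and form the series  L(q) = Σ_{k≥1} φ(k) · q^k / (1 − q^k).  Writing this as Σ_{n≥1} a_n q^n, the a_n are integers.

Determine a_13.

n=13: 13·1 1·13  φ→[12+1]=13

a_13 = 13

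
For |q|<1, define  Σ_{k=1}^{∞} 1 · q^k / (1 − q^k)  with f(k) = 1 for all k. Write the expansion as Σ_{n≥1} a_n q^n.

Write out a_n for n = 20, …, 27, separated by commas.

d|20:{20,10,5,4,2,1}  Σf=1+1+1+1+1+1=6
d|21:{21,7,3,1}  Σf=1+1+1+1=4
d|22:{1,2,11,22}  Σf=1+1+1+1=4
d|23:{23,1}  Σf=1+1=2
q^24  k|24↦f(k): 1:1 2:1 3:1 4:1 6:1 8:1 12:1 24:1  a_24=8
d|25:{1,5,25}  Σf=1+1+1=3
n=26: 26·1 13·2 2·13 1·26  f→[1+1+1+1]=4
n=27: 27·1 9·3 3·9 1·27  f→[1+1+1+1]=4

6, 4, 4, 2, 8, 3, 4, 4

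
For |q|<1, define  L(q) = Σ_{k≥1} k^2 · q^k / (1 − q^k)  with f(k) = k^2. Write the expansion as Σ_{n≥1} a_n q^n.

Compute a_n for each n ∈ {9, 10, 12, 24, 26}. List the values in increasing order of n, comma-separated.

[q^9] f(9)=81,f(3)=9,f(1)=1 ⇒ 91
q^10  k|10↦f(k): 1:1 2:4 5:25 10:100  a_10=130
d|12:{1,2,3,4,6,12}  Σf=1+4+9+16+36+144=210
n=24: 24·1 12·2 8·3 6·4 4·6 3·8 2·12 1·24  f→[576+144+64+36+16+9+4+1]=850
q^26  k|26↦f(k): 1:1 2:4 13:169 26:676  a_26=850

91, 130, 210, 850, 850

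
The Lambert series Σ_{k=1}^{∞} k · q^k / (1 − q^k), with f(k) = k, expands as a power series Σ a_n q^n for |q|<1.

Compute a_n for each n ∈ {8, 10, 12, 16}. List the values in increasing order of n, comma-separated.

n=8: 1·8 2·4 4·2 8·1  f→[1+2+4+8]=15
[q^10] f(10)=10,f(5)=5,f(2)=2,f(1)=1 ⇒ 18
[q^12] f(12)=12,f(6)=6,f(4)=4,f(3)=3,f(2)=2,f(1)=1 ⇒ 28
n=16: 1·16 2·8 4·4 8·2 16·1  f→[1+2+4+8+16]=31

15, 18, 28, 31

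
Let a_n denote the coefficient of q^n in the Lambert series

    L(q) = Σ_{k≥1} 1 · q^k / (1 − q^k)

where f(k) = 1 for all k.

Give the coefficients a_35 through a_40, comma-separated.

4, 9, 2, 4, 4, 8

n=35: 1·35 5·7 7·5 35·1  f→[1+1+1+1]=4
[q^36] f(36)=1,f(18)=1,f(12)=1,f(9)=1,f(6)=1,f(4)=1,f(3)=1,f(2)=1,f(1)=1 ⇒ 9
[q^37] f(1)=1,f(37)=1 ⇒ 2
n=38: 1·38 2·19 19·2 38·1  f→[1+1+1+1]=4
d|39:{1,3,13,39}  Σf=1+1+1+1=4
q^40  k|40↦f(k): 40:1 20:1 10:1 8:1 5:1 4:1 2:1 1:1  a_40=8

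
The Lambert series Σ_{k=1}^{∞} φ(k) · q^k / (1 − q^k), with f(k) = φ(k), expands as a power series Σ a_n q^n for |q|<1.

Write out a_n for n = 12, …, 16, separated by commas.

[q^12] φ(12)=4,φ(6)=2,φ(4)=2,φ(3)=2,φ(2)=1,φ(1)=1 ⇒ 12
q^13  k|13↦φ(k): 13:12 1:1  a_13=13
d|14:{14,7,2,1}  Σφ=6+6+1+1=14
n=15: 1·15 3·5 5·3 15·1  φ→[1+2+4+8]=15
d|16:{16,8,4,2,1}  Σφ=8+4+2+1+1=16

12, 13, 14, 15, 16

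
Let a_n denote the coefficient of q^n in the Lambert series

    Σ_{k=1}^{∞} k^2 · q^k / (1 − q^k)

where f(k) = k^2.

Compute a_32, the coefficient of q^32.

a_32 = 1365

[q^32] f(32)=1024,f(16)=256,f(8)=64,f(4)=16,f(2)=4,f(1)=1 ⇒ 1365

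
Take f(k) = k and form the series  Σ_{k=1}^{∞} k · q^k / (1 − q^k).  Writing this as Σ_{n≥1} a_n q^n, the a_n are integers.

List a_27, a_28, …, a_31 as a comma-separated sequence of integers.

40, 56, 30, 72, 32

[q^27] f(1)=1,f(3)=3,f(9)=9,f(27)=27 ⇒ 40
q^28  k|28↦f(k): 28:28 14:14 7:7 4:4 2:2 1:1  a_28=56
[q^29] f(1)=1,f(29)=29 ⇒ 30
[q^30] f(1)=1,f(2)=2,f(3)=3,f(5)=5,f(6)=6,f(10)=10,f(15)=15,f(30)=30 ⇒ 72
[q^31] f(1)=1,f(31)=31 ⇒ 32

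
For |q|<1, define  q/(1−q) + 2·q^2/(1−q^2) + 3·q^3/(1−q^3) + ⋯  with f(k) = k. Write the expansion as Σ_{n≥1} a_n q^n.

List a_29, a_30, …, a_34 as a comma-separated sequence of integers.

[q^29] f(1)=1,f(29)=29 ⇒ 30
n=30: 30·1 15·2 10·3 6·5 5·6 3·10 2·15 1·30  f→[30+15+10+6+5+3+2+1]=72
n=31: 31·1 1·31  f→[31+1]=32
d|32:{32,16,8,4,2,1}  Σf=32+16+8+4+2+1=63
d|33:{33,11,3,1}  Σf=33+11+3+1=48
n=34: 34·1 17·2 2·17 1·34  f→[34+17+2+1]=54

30, 72, 32, 63, 48, 54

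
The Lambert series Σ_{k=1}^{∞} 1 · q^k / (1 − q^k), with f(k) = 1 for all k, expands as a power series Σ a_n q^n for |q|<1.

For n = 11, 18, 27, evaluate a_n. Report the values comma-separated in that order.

n=11: 1·11 11·1  f→[1+1]=2
q^18  k|18↦f(k): 18:1 9:1 6:1 3:1 2:1 1:1  a_18=6
q^27  k|27↦f(k): 27:1 9:1 3:1 1:1  a_27=4

2, 6, 4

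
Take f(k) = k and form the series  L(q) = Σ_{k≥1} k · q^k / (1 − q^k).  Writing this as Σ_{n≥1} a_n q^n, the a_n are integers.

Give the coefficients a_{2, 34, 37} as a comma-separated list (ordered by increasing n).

n=2: 1·2 2·1  f→[1+2]=3
n=34: 34·1 17·2 2·17 1·34  f→[34+17+2+1]=54
d|37:{37,1}  Σf=37+1=38

3, 54, 38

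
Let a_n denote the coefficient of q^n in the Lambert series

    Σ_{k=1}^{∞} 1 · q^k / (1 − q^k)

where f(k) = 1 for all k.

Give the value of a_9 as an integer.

a_9 = 3

q^9  k|9↦f(k): 1:1 3:1 9:1  a_9=3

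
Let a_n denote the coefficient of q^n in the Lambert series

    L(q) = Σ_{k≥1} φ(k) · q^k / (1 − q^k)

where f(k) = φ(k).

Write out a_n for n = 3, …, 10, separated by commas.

[q^3] φ(3)=2,φ(1)=1 ⇒ 3
[q^4] φ(4)=2,φ(2)=1,φ(1)=1 ⇒ 4
n=5: 5·1 1·5  φ→[4+1]=5
q^6  k|6↦φ(k): 1:1 2:1 3:2 6:2  a_6=6
[q^7] φ(1)=1,φ(7)=6 ⇒ 7
q^8  k|8↦φ(k): 8:4 4:2 2:1 1:1  a_8=8
[q^9] φ(9)=6,φ(3)=2,φ(1)=1 ⇒ 9
d|10:{10,5,2,1}  Σφ=4+4+1+1=10

3, 4, 5, 6, 7, 8, 9, 10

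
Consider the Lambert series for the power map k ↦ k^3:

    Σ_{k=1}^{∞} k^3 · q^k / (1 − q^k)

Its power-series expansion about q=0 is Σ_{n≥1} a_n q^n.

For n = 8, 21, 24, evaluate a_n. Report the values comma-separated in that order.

q^8  k|8↦f(k): 1:1 2:8 4:64 8:512  a_8=585
[q^21] f(21)=9261,f(7)=343,f(3)=27,f(1)=1 ⇒ 9632
q^24  k|24↦f(k): 1:1 2:8 3:27 4:64 6:216 8:512 12:1728 24:13824  a_24=16380

585, 9632, 16380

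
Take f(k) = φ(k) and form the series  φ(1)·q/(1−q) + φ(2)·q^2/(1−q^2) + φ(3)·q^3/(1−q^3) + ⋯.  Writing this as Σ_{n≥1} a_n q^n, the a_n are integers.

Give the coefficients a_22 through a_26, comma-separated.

d|22:{1,2,11,22}  Σφ=1+1+10+10=22
[q^23] φ(1)=1,φ(23)=22 ⇒ 23
q^24  k|24↦φ(k): 1:1 2:1 3:2 4:2 6:2 8:4 12:4 24:8  a_24=24
[q^25] φ(1)=1,φ(5)=4,φ(25)=20 ⇒ 25
[q^26] φ(1)=1,φ(2)=1,φ(13)=12,φ(26)=12 ⇒ 26

22, 23, 24, 25, 26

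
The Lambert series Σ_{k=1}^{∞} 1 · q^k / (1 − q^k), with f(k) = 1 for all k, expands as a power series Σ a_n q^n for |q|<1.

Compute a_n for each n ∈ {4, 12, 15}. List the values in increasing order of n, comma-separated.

3, 6, 4

d|4:{4,2,1}  Σf=1+1+1=3
n=12: 12·1 6·2 4·3 3·4 2·6 1·12  f→[1+1+1+1+1+1]=6
n=15: 15·1 5·3 3·5 1·15  f→[1+1+1+1]=4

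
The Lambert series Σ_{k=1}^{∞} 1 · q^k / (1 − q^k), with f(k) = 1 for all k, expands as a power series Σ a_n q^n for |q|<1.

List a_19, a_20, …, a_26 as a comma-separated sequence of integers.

q^19  k|19↦f(k): 1:1 19:1  a_19=2
n=20: 20·1 10·2 5·4 4·5 2·10 1·20  f→[1+1+1+1+1+1]=6
n=21: 1·21 3·7 7·3 21·1  f→[1+1+1+1]=4
n=22: 22·1 11·2 2·11 1·22  f→[1+1+1+1]=4
[q^23] f(23)=1,f(1)=1 ⇒ 2
n=24: 24·1 12·2 8·3 6·4 4·6 3·8 2·12 1·24  f→[1+1+1+1+1+1+1+1]=8
d|25:{1,5,25}  Σf=1+1+1=3
d|26:{1,2,13,26}  Σf=1+1+1+1=4

2, 6, 4, 4, 2, 8, 3, 4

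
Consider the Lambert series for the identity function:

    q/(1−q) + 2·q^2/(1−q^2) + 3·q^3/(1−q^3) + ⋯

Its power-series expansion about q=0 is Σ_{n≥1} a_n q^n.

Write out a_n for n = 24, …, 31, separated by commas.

q^24  k|24↦f(k): 1:1 2:2 3:3 4:4 6:6 8:8 12:12 24:24  a_24=60
q^25  k|25↦f(k): 25:25 5:5 1:1  a_25=31
[q^26] f(26)=26,f(13)=13,f(2)=2,f(1)=1 ⇒ 42
q^27  k|27↦f(k): 1:1 3:3 9:9 27:27  a_27=40
q^28  k|28↦f(k): 28:28 14:14 7:7 4:4 2:2 1:1  a_28=56
d|29:{1,29}  Σf=1+29=30
[q^30] f(1)=1,f(2)=2,f(3)=3,f(5)=5,f(6)=6,f(10)=10,f(15)=15,f(30)=30 ⇒ 72
d|31:{31,1}  Σf=31+1=32

60, 31, 42, 40, 56, 30, 72, 32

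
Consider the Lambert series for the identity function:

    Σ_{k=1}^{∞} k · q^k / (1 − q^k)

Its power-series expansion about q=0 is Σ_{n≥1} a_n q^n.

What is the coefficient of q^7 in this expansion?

q^7  k|7↦f(k): 1:1 7:7  a_7=8

a_7 = 8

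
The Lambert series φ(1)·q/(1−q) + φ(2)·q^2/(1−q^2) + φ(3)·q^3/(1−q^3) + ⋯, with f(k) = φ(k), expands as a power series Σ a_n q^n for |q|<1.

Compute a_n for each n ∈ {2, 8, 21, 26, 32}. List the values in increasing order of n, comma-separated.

[q^2] φ(1)=1,φ(2)=1 ⇒ 2
d|8:{1,2,4,8}  Σφ=1+1+2+4=8
d|21:{21,7,3,1}  Σφ=12+6+2+1=21
d|26:{26,13,2,1}  Σφ=12+12+1+1=26
d|32:{1,2,4,8,16,32}  Σφ=1+1+2+4+8+16=32

2, 8, 21, 26, 32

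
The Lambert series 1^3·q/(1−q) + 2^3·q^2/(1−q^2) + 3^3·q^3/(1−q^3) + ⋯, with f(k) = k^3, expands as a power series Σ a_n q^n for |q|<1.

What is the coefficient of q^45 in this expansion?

d|45:{1,3,5,9,15,45}  Σf=1+27+125+729+3375+91125=95382

a_45 = 95382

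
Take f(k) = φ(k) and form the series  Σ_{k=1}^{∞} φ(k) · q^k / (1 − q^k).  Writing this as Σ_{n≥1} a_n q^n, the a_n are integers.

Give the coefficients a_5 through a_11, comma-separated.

q^5  k|5↦φ(k): 5:4 1:1  a_5=5
[q^6] φ(1)=1,φ(2)=1,φ(3)=2,φ(6)=2 ⇒ 6
n=7: 1·7 7·1  φ→[1+6]=7
n=8: 8·1 4·2 2·4 1·8  φ→[4+2+1+1]=8
[q^9] φ(9)=6,φ(3)=2,φ(1)=1 ⇒ 9
q^10  k|10↦φ(k): 1:1 2:1 5:4 10:4  a_10=10
[q^11] φ(11)=10,φ(1)=1 ⇒ 11

5, 6, 7, 8, 9, 10, 11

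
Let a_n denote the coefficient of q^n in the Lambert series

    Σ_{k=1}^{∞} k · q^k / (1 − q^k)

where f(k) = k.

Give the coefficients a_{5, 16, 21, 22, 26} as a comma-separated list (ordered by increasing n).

q^5  k|5↦f(k): 1:1 5:5  a_5=6
q^16  k|16↦f(k): 1:1 2:2 4:4 8:8 16:16  a_16=31
d|21:{1,3,7,21}  Σf=1+3+7+21=32
n=22: 22·1 11·2 2·11 1·22  f→[22+11+2+1]=36
n=26: 26·1 13·2 2·13 1·26  f→[26+13+2+1]=42

6, 31, 32, 36, 42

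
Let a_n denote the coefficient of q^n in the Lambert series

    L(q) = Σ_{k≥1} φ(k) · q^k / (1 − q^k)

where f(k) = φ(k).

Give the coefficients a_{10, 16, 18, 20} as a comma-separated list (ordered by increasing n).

n=10: 10·1 5·2 2·5 1·10  φ→[4+4+1+1]=10
d|16:{16,8,4,2,1}  Σφ=8+4+2+1+1=16
q^18  k|18↦φ(k): 18:6 9:6 6:2 3:2 2:1 1:1  a_18=18
n=20: 1·20 2·10 4·5 5·4 10·2 20·1  φ→[1+1+2+4+4+8]=20

10, 16, 18, 20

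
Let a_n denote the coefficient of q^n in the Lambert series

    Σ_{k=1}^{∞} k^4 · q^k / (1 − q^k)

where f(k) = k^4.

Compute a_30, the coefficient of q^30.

q^30  k|30↦f(k): 1:1 2:16 3:81 5:625 6:1296 10:10000 15:50625 30:810000  a_30=872644

a_30 = 872644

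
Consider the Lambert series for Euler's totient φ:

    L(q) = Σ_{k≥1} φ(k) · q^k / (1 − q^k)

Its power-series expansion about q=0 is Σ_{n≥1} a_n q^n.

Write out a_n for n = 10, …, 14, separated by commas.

d|10:{10,5,2,1}  Σφ=4+4+1+1=10
q^11  k|11↦φ(k): 11:10 1:1  a_11=11
d|12:{1,2,3,4,6,12}  Σφ=1+1+2+2+2+4=12
n=13: 1·13 13·1  φ→[1+12]=13
n=14: 1·14 2·7 7·2 14·1  φ→[1+1+6+6]=14

10, 11, 12, 13, 14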